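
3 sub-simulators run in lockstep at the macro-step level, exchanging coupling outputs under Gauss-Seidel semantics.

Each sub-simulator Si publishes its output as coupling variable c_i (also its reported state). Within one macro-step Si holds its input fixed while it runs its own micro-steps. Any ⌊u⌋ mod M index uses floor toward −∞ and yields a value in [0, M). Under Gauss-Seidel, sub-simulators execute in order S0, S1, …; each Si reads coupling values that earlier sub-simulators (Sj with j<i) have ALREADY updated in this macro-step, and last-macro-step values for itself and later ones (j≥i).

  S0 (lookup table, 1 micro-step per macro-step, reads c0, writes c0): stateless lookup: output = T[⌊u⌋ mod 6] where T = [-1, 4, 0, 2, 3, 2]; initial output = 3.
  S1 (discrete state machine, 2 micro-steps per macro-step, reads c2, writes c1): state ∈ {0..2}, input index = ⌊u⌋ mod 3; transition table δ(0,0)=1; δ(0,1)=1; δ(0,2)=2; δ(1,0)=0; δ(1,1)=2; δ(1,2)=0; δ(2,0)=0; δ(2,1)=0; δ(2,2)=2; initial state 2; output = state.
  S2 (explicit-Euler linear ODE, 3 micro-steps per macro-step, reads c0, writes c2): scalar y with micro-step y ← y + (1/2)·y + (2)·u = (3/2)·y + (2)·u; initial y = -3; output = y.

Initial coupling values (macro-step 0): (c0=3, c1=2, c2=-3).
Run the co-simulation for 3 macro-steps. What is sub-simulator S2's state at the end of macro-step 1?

S2 state at macro-step 1 = 71/8

macro 1: S0 reads c0=3 → after 1×micro: 2; S1 reads c2=-3 → after 2×micro: 1; S2 reads c0=2 → after 3×micro: 71/8 ⇒ (c0=2, c1=1, c2=71/8)
macro 2: S0 reads c0=2 → after 1×micro: 0; S1 reads c2=71/8 → after 2×micro: 2; S2 reads c0=0 → after 3×micro: 1917/64 ⇒ (c0=0, c1=2, c2=1917/64)
macro 3: S0 reads c0=0 → after 1×micro: -1; S1 reads c2=1917/64 → after 2×micro: 2; S2 reads c0=-1 → after 3×micro: 46895/512 ⇒ (c0=-1, c1=2, c2=46895/512)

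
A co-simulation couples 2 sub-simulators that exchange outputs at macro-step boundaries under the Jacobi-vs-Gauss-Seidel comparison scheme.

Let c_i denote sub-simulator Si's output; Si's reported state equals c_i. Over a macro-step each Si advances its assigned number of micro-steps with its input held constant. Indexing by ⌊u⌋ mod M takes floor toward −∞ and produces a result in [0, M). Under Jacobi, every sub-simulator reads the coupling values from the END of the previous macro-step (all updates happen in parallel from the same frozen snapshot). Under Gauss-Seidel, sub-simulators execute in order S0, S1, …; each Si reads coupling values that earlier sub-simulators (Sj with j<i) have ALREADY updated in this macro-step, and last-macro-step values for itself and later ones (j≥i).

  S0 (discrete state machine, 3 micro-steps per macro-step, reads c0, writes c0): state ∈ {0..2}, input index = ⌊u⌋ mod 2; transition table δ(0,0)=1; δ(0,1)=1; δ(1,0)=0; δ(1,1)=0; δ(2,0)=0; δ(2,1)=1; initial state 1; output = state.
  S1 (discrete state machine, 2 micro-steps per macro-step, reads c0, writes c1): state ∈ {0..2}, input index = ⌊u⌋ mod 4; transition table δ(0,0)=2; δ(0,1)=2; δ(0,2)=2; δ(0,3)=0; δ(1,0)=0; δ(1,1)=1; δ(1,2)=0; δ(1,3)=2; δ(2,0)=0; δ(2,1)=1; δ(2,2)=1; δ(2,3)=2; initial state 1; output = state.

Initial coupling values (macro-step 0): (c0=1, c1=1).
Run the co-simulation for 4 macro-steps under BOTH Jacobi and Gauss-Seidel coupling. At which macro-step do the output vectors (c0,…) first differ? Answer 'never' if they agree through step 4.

first divergence at macro-step: 1

[Jacobi] macro 1: S0 reads c0=1 → after 3×micro: 0; S1 reads c0=1 → after 2×micro: 1 ⇒ (c0=0, c1=1)
[Jacobi] macro 2: S0 reads c0=0 → after 3×micro: 1; S1 reads c0=0 → after 2×micro: 2 ⇒ (c0=1, c1=2)
[Jacobi] macro 3: S0 reads c0=1 → after 3×micro: 0; S1 reads c0=1 → after 2×micro: 1 ⇒ (c0=0, c1=1)
[Jacobi] macro 4: S0 reads c0=0 → after 3×micro: 1; S1 reads c0=0 → after 2×micro: 2 ⇒ (c0=1, c1=2)
[Gauss-Seidel] macro 1: S0 reads c0=1 → after 3×micro: 0; S1 reads c0=0 → after 2×micro: 2 ⇒ (c0=0, c1=2)
[Gauss-Seidel] macro 2: S0 reads c0=0 → after 3×micro: 1; S1 reads c0=1 → after 2×micro: 1 ⇒ (c0=1, c1=1)
[Gauss-Seidel] macro 3: S0 reads c0=1 → after 3×micro: 0; S1 reads c0=0 → after 2×micro: 2 ⇒ (c0=0, c1=2)
[Gauss-Seidel] macro 4: S0 reads c0=0 → after 3×micro: 1; S1 reads c0=1 → after 2×micro: 1 ⇒ (c0=1, c1=1)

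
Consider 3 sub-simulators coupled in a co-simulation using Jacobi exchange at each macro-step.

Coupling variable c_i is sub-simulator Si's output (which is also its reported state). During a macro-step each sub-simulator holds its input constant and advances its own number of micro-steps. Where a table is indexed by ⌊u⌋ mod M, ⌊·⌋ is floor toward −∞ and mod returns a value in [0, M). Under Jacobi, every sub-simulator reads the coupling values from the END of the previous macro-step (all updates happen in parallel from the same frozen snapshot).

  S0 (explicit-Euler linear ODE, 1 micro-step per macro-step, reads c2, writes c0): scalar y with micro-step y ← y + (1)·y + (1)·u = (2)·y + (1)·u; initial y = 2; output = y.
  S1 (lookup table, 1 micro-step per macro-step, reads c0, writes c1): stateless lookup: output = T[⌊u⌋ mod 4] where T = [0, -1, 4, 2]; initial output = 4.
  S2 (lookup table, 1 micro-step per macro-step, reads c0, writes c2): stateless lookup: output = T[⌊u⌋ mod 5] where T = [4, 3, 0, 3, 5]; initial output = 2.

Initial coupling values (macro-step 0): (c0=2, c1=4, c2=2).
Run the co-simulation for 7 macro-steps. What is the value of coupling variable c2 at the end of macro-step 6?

macro 1: S0 reads c2=2 → after 1×micro: 6; S1 reads c0=2 → after 1×micro: 4; S2 reads c0=2 → after 1×micro: 0 ⇒ (c0=6, c1=4, c2=0)
macro 2: S0 reads c2=0 → after 1×micro: 12; S1 reads c0=6 → after 1×micro: 4; S2 reads c0=6 → after 1×micro: 3 ⇒ (c0=12, c1=4, c2=3)
macro 3: S0 reads c2=3 → after 1×micro: 27; S1 reads c0=12 → after 1×micro: 0; S2 reads c0=12 → after 1×micro: 0 ⇒ (c0=27, c1=0, c2=0)
macro 4: S0 reads c2=0 → after 1×micro: 54; S1 reads c0=27 → after 1×micro: 2; S2 reads c0=27 → after 1×micro: 0 ⇒ (c0=54, c1=2, c2=0)
macro 5: S0 reads c2=0 → after 1×micro: 108; S1 reads c0=54 → after 1×micro: 4; S2 reads c0=54 → after 1×micro: 5 ⇒ (c0=108, c1=4, c2=5)
macro 6: S0 reads c2=5 → after 1×micro: 221; S1 reads c0=108 → after 1×micro: 0; S2 reads c0=108 → after 1×micro: 3 ⇒ (c0=221, c1=0, c2=3)
macro 7: S0 reads c2=3 → after 1×micro: 445; S1 reads c0=221 → after 1×micro: -1; S2 reads c0=221 → after 1×micro: 3 ⇒ (c0=445, c1=-1, c2=3)

c2 at macro-step 6 = 3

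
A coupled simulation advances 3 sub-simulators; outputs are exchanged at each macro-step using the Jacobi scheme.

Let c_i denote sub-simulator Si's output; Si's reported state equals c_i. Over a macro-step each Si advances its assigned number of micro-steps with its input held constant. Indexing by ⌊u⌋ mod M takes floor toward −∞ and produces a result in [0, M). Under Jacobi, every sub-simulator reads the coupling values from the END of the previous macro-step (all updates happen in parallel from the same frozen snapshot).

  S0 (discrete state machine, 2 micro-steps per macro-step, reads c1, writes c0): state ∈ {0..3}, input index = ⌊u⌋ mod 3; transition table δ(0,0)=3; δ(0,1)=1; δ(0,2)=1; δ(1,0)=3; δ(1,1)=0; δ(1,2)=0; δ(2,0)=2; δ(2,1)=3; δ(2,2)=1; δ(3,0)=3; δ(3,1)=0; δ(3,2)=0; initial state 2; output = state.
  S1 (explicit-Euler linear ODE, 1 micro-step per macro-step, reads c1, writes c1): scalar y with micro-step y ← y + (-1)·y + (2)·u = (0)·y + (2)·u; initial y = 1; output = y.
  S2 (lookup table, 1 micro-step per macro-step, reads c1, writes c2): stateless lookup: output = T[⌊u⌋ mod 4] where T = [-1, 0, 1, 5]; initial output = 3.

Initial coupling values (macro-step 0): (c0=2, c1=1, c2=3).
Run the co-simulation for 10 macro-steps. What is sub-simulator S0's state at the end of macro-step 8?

macro 1: S0 reads c1=1 → after 2×micro: 0; S1 reads c1=1 → after 1×micro: 2; S2 reads c1=1 → after 1×micro: 0 ⇒ (c0=0, c1=2, c2=0)
macro 2: S0 reads c1=2 → after 2×micro: 0; S1 reads c1=2 → after 1×micro: 4; S2 reads c1=2 → after 1×micro: 1 ⇒ (c0=0, c1=4, c2=1)
macro 3: S0 reads c1=4 → after 2×micro: 0; S1 reads c1=4 → after 1×micro: 8; S2 reads c1=4 → after 1×micro: -1 ⇒ (c0=0, c1=8, c2=-1)
macro 4: S0 reads c1=8 → after 2×micro: 0; S1 reads c1=8 → after 1×micro: 16; S2 reads c1=8 → after 1×micro: -1 ⇒ (c0=0, c1=16, c2=-1)
macro 5: S0 reads c1=16 → after 2×micro: 0; S1 reads c1=16 → after 1×micro: 32; S2 reads c1=16 → after 1×micro: -1 ⇒ (c0=0, c1=32, c2=-1)
macro 6: S0 reads c1=32 → after 2×micro: 0; S1 reads c1=32 → after 1×micro: 64; S2 reads c1=32 → after 1×micro: -1 ⇒ (c0=0, c1=64, c2=-1)
macro 7: S0 reads c1=64 → after 2×micro: 0; S1 reads c1=64 → after 1×micro: 128; S2 reads c1=64 → after 1×micro: -1 ⇒ (c0=0, c1=128, c2=-1)
macro 8: S0 reads c1=128 → after 2×micro: 0; S1 reads c1=128 → after 1×micro: 256; S2 reads c1=128 → after 1×micro: -1 ⇒ (c0=0, c1=256, c2=-1)
macro 9: S0 reads c1=256 → after 2×micro: 0; S1 reads c1=256 → after 1×micro: 512; S2 reads c1=256 → after 1×micro: -1 ⇒ (c0=0, c1=512, c2=-1)
macro 10: S0 reads c1=512 → after 2×micro: 0; S1 reads c1=512 → after 1×micro: 1024; S2 reads c1=512 → after 1×micro: -1 ⇒ (c0=0, c1=1024, c2=-1)

S0 state at macro-step 8 = 0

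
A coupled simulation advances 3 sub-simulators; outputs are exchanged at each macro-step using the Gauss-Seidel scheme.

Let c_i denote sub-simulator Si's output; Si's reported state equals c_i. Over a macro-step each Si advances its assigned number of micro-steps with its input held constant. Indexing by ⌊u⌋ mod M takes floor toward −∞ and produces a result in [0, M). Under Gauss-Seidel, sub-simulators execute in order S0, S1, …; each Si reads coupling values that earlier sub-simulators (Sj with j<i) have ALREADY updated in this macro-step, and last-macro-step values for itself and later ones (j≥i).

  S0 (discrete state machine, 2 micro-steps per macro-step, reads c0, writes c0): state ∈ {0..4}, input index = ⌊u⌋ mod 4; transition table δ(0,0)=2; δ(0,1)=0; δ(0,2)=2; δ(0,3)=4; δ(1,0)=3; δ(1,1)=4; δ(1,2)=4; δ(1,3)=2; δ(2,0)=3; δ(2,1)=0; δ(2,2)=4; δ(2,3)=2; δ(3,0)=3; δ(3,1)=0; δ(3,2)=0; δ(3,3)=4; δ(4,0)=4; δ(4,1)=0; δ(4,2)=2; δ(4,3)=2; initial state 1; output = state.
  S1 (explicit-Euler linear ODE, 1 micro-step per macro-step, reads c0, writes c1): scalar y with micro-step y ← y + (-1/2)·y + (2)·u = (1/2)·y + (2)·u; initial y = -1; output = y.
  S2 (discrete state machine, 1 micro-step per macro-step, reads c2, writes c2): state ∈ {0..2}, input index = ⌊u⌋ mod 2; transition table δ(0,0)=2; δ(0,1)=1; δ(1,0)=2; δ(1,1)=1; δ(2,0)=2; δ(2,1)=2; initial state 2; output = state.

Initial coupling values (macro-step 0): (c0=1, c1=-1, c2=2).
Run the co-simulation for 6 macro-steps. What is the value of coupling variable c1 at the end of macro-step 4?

macro 1: S0 reads c0=1 → after 2×micro: 0; S1 reads c0=0 → after 1×micro: -1/2; S2 reads c2=2 → after 1×micro: 2 ⇒ (c0=0, c1=-1/2, c2=2)
macro 2: S0 reads c0=0 → after 2×micro: 3; S1 reads c0=3 → after 1×micro: 23/4; S2 reads c2=2 → after 1×micro: 2 ⇒ (c0=3, c1=23/4, c2=2)
macro 3: S0 reads c0=3 → after 2×micro: 2; S1 reads c0=2 → after 1×micro: 55/8; S2 reads c2=2 → after 1×micro: 2 ⇒ (c0=2, c1=55/8, c2=2)
macro 4: S0 reads c0=2 → after 2×micro: 2; S1 reads c0=2 → after 1×micro: 119/16; S2 reads c2=2 → after 1×micro: 2 ⇒ (c0=2, c1=119/16, c2=2)
macro 5: S0 reads c0=2 → after 2×micro: 2; S1 reads c0=2 → after 1×micro: 247/32; S2 reads c2=2 → after 1×micro: 2 ⇒ (c0=2, c1=247/32, c2=2)
macro 6: S0 reads c0=2 → after 2×micro: 2; S1 reads c0=2 → after 1×micro: 503/64; S2 reads c2=2 → after 1×micro: 2 ⇒ (c0=2, c1=503/64, c2=2)

c1 at macro-step 4 = 119/16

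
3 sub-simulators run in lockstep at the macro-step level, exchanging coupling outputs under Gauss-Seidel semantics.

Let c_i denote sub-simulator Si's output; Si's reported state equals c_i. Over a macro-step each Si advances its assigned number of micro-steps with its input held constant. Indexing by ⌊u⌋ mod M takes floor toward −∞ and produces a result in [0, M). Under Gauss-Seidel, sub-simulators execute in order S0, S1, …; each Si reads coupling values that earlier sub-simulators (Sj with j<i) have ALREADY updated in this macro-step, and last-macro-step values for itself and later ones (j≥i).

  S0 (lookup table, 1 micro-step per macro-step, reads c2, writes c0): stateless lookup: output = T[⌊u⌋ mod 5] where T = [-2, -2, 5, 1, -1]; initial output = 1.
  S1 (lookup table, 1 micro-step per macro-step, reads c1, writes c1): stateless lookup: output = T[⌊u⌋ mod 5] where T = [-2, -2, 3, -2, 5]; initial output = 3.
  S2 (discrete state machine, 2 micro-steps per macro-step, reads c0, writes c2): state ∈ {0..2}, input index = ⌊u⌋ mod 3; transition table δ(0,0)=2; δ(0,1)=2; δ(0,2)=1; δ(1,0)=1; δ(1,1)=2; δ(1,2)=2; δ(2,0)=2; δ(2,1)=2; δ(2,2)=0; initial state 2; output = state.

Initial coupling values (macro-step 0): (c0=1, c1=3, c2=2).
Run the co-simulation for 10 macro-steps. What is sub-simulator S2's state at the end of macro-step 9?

S2 state at macro-step 9 = 1

macro 1: S0 reads c2=2 → after 1×micro: 5; S1 reads c1=3 → after 1×micro: -2; S2 reads c0=5 → after 2×micro: 1 ⇒ (c0=5, c1=-2, c2=1)
macro 2: S0 reads c2=1 → after 1×micro: -2; S1 reads c1=-2 → after 1×micro: -2; S2 reads c0=-2 → after 2×micro: 2 ⇒ (c0=-2, c1=-2, c2=2)
macro 3: S0 reads c2=2 → after 1×micro: 5; S1 reads c1=-2 → after 1×micro: -2; S2 reads c0=5 → after 2×micro: 1 ⇒ (c0=5, c1=-2, c2=1)
macro 4: S0 reads c2=1 → after 1×micro: -2; S1 reads c1=-2 → after 1×micro: -2; S2 reads c0=-2 → after 2×micro: 2 ⇒ (c0=-2, c1=-2, c2=2)
macro 5: S0 reads c2=2 → after 1×micro: 5; S1 reads c1=-2 → after 1×micro: -2; S2 reads c0=5 → after 2×micro: 1 ⇒ (c0=5, c1=-2, c2=1)
macro 6: S0 reads c2=1 → after 1×micro: -2; S1 reads c1=-2 → after 1×micro: -2; S2 reads c0=-2 → after 2×micro: 2 ⇒ (c0=-2, c1=-2, c2=2)
macro 7: S0 reads c2=2 → after 1×micro: 5; S1 reads c1=-2 → after 1×micro: -2; S2 reads c0=5 → after 2×micro: 1 ⇒ (c0=5, c1=-2, c2=1)
macro 8: S0 reads c2=1 → after 1×micro: -2; S1 reads c1=-2 → after 1×micro: -2; S2 reads c0=-2 → after 2×micro: 2 ⇒ (c0=-2, c1=-2, c2=2)
macro 9: S0 reads c2=2 → after 1×micro: 5; S1 reads c1=-2 → after 1×micro: -2; S2 reads c0=5 → after 2×micro: 1 ⇒ (c0=5, c1=-2, c2=1)
macro 10: S0 reads c2=1 → after 1×micro: -2; S1 reads c1=-2 → after 1×micro: -2; S2 reads c0=-2 → after 2×micro: 2 ⇒ (c0=-2, c1=-2, c2=2)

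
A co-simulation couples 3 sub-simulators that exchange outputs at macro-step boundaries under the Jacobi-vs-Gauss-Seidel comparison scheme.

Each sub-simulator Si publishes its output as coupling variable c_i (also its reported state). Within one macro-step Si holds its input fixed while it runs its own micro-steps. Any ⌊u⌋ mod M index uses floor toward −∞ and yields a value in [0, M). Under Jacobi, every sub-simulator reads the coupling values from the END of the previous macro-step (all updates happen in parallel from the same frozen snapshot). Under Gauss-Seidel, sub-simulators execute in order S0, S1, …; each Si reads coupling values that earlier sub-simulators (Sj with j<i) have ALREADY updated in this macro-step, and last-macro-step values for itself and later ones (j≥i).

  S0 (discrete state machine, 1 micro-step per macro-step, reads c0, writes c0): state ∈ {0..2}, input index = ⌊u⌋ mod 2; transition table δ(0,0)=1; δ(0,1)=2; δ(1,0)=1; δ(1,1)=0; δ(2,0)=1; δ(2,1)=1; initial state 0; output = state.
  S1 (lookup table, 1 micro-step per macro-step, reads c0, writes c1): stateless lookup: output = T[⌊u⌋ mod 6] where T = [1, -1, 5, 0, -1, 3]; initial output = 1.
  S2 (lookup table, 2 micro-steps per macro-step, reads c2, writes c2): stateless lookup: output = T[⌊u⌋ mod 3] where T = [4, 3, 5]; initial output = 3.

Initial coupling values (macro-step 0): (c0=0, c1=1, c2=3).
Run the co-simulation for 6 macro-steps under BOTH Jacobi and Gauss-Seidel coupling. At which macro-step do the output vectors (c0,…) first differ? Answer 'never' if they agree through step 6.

[Jacobi] macro 1: S0 reads c0=0 → after 1×micro: 1; S1 reads c0=0 → after 1×micro: 1; S2 reads c2=3 → after 2×micro: 4 ⇒ (c0=1, c1=1, c2=4)
[Jacobi] macro 2: S0 reads c0=1 → after 1×micro: 0; S1 reads c0=1 → after 1×micro: -1; S2 reads c2=4 → after 2×micro: 3 ⇒ (c0=0, c1=-1, c2=3)
[Jacobi] macro 3: S0 reads c0=0 → after 1×micro: 1; S1 reads c0=0 → after 1×micro: 1; S2 reads c2=3 → after 2×micro: 4 ⇒ (c0=1, c1=1, c2=4)
[Jacobi] macro 4: S0 reads c0=1 → after 1×micro: 0; S1 reads c0=1 → after 1×micro: -1; S2 reads c2=4 → after 2×micro: 3 ⇒ (c0=0, c1=-1, c2=3)
[Jacobi] macro 5: S0 reads c0=0 → after 1×micro: 1; S1 reads c0=0 → after 1×micro: 1; S2 reads c2=3 → after 2×micro: 4 ⇒ (c0=1, c1=1, c2=4)
[Jacobi] macro 6: S0 reads c0=1 → after 1×micro: 0; S1 reads c0=1 → after 1×micro: -1; S2 reads c2=4 → after 2×micro: 3 ⇒ (c0=0, c1=-1, c2=3)
[Gauss-Seidel] macro 1: S0 reads c0=0 → after 1×micro: 1; S1 reads c0=1 → after 1×micro: -1; S2 reads c2=3 → after 2×micro: 4 ⇒ (c0=1, c1=-1, c2=4)
[Gauss-Seidel] macro 2: S0 reads c0=1 → after 1×micro: 0; S1 reads c0=0 → after 1×micro: 1; S2 reads c2=4 → after 2×micro: 3 ⇒ (c0=0, c1=1, c2=3)
[Gauss-Seidel] macro 3: S0 reads c0=0 → after 1×micro: 1; S1 reads c0=1 → after 1×micro: -1; S2 reads c2=3 → after 2×micro: 4 ⇒ (c0=1, c1=-1, c2=4)
[Gauss-Seidel] macro 4: S0 reads c0=1 → after 1×micro: 0; S1 reads c0=0 → after 1×micro: 1; S2 reads c2=4 → after 2×micro: 3 ⇒ (c0=0, c1=1, c2=3)
[Gauss-Seidel] macro 5: S0 reads c0=0 → after 1×micro: 1; S1 reads c0=1 → after 1×micro: -1; S2 reads c2=3 → after 2×micro: 4 ⇒ (c0=1, c1=-1, c2=4)
[Gauss-Seidel] macro 6: S0 reads c0=1 → after 1×micro: 0; S1 reads c0=0 → after 1×micro: 1; S2 reads c2=4 → after 2×micro: 3 ⇒ (c0=0, c1=1, c2=3)

first divergence at macro-step: 1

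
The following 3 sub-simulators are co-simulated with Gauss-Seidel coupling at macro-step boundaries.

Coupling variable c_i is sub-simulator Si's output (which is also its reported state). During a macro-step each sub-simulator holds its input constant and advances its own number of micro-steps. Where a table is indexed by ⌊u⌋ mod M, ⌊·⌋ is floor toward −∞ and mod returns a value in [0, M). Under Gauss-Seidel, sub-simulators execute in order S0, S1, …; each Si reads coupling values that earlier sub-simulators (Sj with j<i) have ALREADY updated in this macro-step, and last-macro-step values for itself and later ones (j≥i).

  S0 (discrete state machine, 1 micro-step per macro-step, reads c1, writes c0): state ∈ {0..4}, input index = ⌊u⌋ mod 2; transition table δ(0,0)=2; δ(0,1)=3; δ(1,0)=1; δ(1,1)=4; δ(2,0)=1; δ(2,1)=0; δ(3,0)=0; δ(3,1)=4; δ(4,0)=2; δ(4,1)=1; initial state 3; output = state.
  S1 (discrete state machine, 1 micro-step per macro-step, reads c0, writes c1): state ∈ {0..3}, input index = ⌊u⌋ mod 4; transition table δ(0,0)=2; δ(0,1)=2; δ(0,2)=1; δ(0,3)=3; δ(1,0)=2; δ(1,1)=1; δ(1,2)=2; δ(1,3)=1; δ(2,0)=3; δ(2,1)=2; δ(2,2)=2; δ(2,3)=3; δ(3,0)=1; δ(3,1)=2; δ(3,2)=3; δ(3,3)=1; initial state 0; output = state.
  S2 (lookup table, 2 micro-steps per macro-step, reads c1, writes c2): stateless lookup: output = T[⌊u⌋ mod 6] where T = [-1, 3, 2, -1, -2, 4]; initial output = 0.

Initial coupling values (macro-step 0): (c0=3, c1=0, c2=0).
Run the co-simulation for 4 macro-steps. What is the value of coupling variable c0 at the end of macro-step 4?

c0 at macro-step 4 = 1

macro 1: S0 reads c1=0 → after 1×micro: 0; S1 reads c0=0 → after 1×micro: 2; S2 reads c1=2 → after 2×micro: 2 ⇒ (c0=0, c1=2, c2=2)
macro 2: S0 reads c1=2 → after 1×micro: 2; S1 reads c0=2 → after 1×micro: 2; S2 reads c1=2 → after 2×micro: 2 ⇒ (c0=2, c1=2, c2=2)
macro 3: S0 reads c1=2 → after 1×micro: 1; S1 reads c0=1 → after 1×micro: 2; S2 reads c1=2 → after 2×micro: 2 ⇒ (c0=1, c1=2, c2=2)
macro 4: S0 reads c1=2 → after 1×micro: 1; S1 reads c0=1 → after 1×micro: 2; S2 reads c1=2 → after 2×micro: 2 ⇒ (c0=1, c1=2, c2=2)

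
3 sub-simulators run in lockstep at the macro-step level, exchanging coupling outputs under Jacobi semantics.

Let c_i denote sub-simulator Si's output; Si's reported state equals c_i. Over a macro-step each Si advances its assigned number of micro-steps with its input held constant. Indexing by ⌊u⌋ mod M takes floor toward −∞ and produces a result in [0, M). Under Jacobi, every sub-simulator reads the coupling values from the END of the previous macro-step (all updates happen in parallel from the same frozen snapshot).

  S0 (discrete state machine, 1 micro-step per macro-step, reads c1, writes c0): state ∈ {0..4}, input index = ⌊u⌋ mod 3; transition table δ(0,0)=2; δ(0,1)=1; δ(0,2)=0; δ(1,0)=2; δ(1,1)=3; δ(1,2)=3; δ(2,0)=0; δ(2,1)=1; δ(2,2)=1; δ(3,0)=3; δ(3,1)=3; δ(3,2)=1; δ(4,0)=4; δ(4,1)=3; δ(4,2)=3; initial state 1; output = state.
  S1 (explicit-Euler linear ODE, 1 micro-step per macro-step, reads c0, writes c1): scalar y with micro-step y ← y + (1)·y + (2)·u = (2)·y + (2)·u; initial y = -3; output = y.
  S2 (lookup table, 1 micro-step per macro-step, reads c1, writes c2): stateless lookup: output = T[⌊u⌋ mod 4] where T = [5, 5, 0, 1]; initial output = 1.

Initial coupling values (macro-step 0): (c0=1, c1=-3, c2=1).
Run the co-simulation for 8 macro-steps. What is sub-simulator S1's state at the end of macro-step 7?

S1 state at macro-step 7 = -6

macro 1: S0 reads c1=-3 → after 1×micro: 2; S1 reads c0=1 → after 1×micro: -4; S2 reads c1=-3 → after 1×micro: 5 ⇒ (c0=2, c1=-4, c2=5)
macro 2: S0 reads c1=-4 → after 1×micro: 1; S1 reads c0=2 → after 1×micro: -4; S2 reads c1=-4 → after 1×micro: 5 ⇒ (c0=1, c1=-4, c2=5)
macro 3: S0 reads c1=-4 → after 1×micro: 3; S1 reads c0=1 → after 1×micro: -6; S2 reads c1=-4 → after 1×micro: 5 ⇒ (c0=3, c1=-6, c2=5)
macro 4: S0 reads c1=-6 → after 1×micro: 3; S1 reads c0=3 → after 1×micro: -6; S2 reads c1=-6 → after 1×micro: 0 ⇒ (c0=3, c1=-6, c2=0)
macro 5: S0 reads c1=-6 → after 1×micro: 3; S1 reads c0=3 → after 1×micro: -6; S2 reads c1=-6 → after 1×micro: 0 ⇒ (c0=3, c1=-6, c2=0)
macro 6: S0 reads c1=-6 → after 1×micro: 3; S1 reads c0=3 → after 1×micro: -6; S2 reads c1=-6 → after 1×micro: 0 ⇒ (c0=3, c1=-6, c2=0)
macro 7: S0 reads c1=-6 → after 1×micro: 3; S1 reads c0=3 → after 1×micro: -6; S2 reads c1=-6 → after 1×micro: 0 ⇒ (c0=3, c1=-6, c2=0)
macro 8: S0 reads c1=-6 → after 1×micro: 3; S1 reads c0=3 → after 1×micro: -6; S2 reads c1=-6 → after 1×micro: 0 ⇒ (c0=3, c1=-6, c2=0)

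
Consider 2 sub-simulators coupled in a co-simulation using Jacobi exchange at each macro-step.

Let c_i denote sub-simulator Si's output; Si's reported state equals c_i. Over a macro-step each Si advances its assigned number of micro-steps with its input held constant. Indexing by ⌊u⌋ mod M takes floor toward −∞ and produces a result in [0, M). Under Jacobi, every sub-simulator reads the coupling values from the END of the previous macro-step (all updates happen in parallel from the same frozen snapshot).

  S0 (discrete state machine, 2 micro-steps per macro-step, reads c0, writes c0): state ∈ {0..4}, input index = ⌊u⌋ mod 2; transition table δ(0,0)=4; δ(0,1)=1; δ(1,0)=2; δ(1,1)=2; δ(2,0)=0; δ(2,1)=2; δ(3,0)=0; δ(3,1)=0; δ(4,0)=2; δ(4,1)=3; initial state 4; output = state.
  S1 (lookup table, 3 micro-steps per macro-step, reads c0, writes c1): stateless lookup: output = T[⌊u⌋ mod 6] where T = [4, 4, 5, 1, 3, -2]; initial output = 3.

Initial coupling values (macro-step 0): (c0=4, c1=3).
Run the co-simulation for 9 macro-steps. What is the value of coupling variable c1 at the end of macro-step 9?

c1 at macro-step 9 = 5

macro 1: S0 reads c0=4 → after 2×micro: 0; S1 reads c0=4 → after 3×micro: 3 ⇒ (c0=0, c1=3)
macro 2: S0 reads c0=0 → after 2×micro: 2; S1 reads c0=0 → after 3×micro: 4 ⇒ (c0=2, c1=4)
macro 3: S0 reads c0=2 → after 2×micro: 4; S1 reads c0=2 → after 3×micro: 5 ⇒ (c0=4, c1=5)
macro 4: S0 reads c0=4 → after 2×micro: 0; S1 reads c0=4 → after 3×micro: 3 ⇒ (c0=0, c1=3)
macro 5: S0 reads c0=0 → after 2×micro: 2; S1 reads c0=0 → after 3×micro: 4 ⇒ (c0=2, c1=4)
macro 6: S0 reads c0=2 → after 2×micro: 4; S1 reads c0=2 → after 3×micro: 5 ⇒ (c0=4, c1=5)
macro 7: S0 reads c0=4 → after 2×micro: 0; S1 reads c0=4 → after 3×micro: 3 ⇒ (c0=0, c1=3)
macro 8: S0 reads c0=0 → after 2×micro: 2; S1 reads c0=0 → after 3×micro: 4 ⇒ (c0=2, c1=4)
macro 9: S0 reads c0=2 → after 2×micro: 4; S1 reads c0=2 → after 3×micro: 5 ⇒ (c0=4, c1=5)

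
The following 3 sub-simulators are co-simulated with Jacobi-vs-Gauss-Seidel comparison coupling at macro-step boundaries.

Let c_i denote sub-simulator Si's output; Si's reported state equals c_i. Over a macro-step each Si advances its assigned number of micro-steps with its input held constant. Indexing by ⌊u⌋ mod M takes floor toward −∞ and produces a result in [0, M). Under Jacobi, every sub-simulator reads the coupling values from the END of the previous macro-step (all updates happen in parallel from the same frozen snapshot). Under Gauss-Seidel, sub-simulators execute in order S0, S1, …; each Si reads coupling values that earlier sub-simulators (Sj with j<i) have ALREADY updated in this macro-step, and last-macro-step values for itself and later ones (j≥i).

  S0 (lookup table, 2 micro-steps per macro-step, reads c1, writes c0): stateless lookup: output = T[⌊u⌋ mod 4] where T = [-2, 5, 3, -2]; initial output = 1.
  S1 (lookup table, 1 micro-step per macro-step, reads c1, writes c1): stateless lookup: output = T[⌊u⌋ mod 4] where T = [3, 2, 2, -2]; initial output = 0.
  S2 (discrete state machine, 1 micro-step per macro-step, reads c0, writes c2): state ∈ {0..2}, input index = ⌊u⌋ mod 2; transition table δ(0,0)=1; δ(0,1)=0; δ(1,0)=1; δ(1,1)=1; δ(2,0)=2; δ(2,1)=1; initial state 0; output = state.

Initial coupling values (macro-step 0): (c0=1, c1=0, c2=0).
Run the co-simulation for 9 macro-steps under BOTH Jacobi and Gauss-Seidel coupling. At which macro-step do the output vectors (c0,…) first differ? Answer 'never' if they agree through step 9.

[Jacobi] macro 1: S0 reads c1=0 → after 2×micro: -2; S1 reads c1=0 → after 1×micro: 3; S2 reads c0=1 → after 1×micro: 0 ⇒ (c0=-2, c1=3, c2=0)
[Jacobi] macro 2: S0 reads c1=3 → after 2×micro: -2; S1 reads c1=3 → after 1×micro: -2; S2 reads c0=-2 → after 1×micro: 1 ⇒ (c0=-2, c1=-2, c2=1)
[Jacobi] macro 3: S0 reads c1=-2 → after 2×micro: 3; S1 reads c1=-2 → after 1×micro: 2; S2 reads c0=-2 → after 1×micro: 1 ⇒ (c0=3, c1=2, c2=1)
[Jacobi] macro 4: S0 reads c1=2 → after 2×micro: 3; S1 reads c1=2 → after 1×micro: 2; S2 reads c0=3 → after 1×micro: 1 ⇒ (c0=3, c1=2, c2=1)
[Jacobi] macro 5: S0 reads c1=2 → after 2×micro: 3; S1 reads c1=2 → after 1×micro: 2; S2 reads c0=3 → after 1×micro: 1 ⇒ (c0=3, c1=2, c2=1)
[Jacobi] macro 6: S0 reads c1=2 → after 2×micro: 3; S1 reads c1=2 → after 1×micro: 2; S2 reads c0=3 → after 1×micro: 1 ⇒ (c0=3, c1=2, c2=1)
[Jacobi] macro 7: S0 reads c1=2 → after 2×micro: 3; S1 reads c1=2 → after 1×micro: 2; S2 reads c0=3 → after 1×micro: 1 ⇒ (c0=3, c1=2, c2=1)
[Jacobi] macro 8: S0 reads c1=2 → after 2×micro: 3; S1 reads c1=2 → after 1×micro: 2; S2 reads c0=3 → after 1×micro: 1 ⇒ (c0=3, c1=2, c2=1)
[Jacobi] macro 9: S0 reads c1=2 → after 2×micro: 3; S1 reads c1=2 → after 1×micro: 2; S2 reads c0=3 → after 1×micro: 1 ⇒ (c0=3, c1=2, c2=1)
[Gauss-Seidel] macro 1: S0 reads c1=0 → after 2×micro: -2; S1 reads c1=0 → after 1×micro: 3; S2 reads c0=-2 → after 1×micro: 1 ⇒ (c0=-2, c1=3, c2=1)
[Gauss-Seidel] macro 2: S0 reads c1=3 → after 2×micro: -2; S1 reads c1=3 → after 1×micro: -2; S2 reads c0=-2 → after 1×micro: 1 ⇒ (c0=-2, c1=-2, c2=1)
[Gauss-Seidel] macro 3: S0 reads c1=-2 → after 2×micro: 3; S1 reads c1=-2 → after 1×micro: 2; S2 reads c0=3 → after 1×micro: 1 ⇒ (c0=3, c1=2, c2=1)
[Gauss-Seidel] macro 4: S0 reads c1=2 → after 2×micro: 3; S1 reads c1=2 → after 1×micro: 2; S2 reads c0=3 → after 1×micro: 1 ⇒ (c0=3, c1=2, c2=1)
[Gauss-Seidel] macro 5: S0 reads c1=2 → after 2×micro: 3; S1 reads c1=2 → after 1×micro: 2; S2 reads c0=3 → after 1×micro: 1 ⇒ (c0=3, c1=2, c2=1)
[Gauss-Seidel] macro 6: S0 reads c1=2 → after 2×micro: 3; S1 reads c1=2 → after 1×micro: 2; S2 reads c0=3 → after 1×micro: 1 ⇒ (c0=3, c1=2, c2=1)
[Gauss-Seidel] macro 7: S0 reads c1=2 → after 2×micro: 3; S1 reads c1=2 → after 1×micro: 2; S2 reads c0=3 → after 1×micro: 1 ⇒ (c0=3, c1=2, c2=1)
[Gauss-Seidel] macro 8: S0 reads c1=2 → after 2×micro: 3; S1 reads c1=2 → after 1×micro: 2; S2 reads c0=3 → after 1×micro: 1 ⇒ (c0=3, c1=2, c2=1)
[Gauss-Seidel] macro 9: S0 reads c1=2 → after 2×micro: 3; S1 reads c1=2 → after 1×micro: 2; S2 reads c0=3 → after 1×micro: 1 ⇒ (c0=3, c1=2, c2=1)

first divergence at macro-step: 1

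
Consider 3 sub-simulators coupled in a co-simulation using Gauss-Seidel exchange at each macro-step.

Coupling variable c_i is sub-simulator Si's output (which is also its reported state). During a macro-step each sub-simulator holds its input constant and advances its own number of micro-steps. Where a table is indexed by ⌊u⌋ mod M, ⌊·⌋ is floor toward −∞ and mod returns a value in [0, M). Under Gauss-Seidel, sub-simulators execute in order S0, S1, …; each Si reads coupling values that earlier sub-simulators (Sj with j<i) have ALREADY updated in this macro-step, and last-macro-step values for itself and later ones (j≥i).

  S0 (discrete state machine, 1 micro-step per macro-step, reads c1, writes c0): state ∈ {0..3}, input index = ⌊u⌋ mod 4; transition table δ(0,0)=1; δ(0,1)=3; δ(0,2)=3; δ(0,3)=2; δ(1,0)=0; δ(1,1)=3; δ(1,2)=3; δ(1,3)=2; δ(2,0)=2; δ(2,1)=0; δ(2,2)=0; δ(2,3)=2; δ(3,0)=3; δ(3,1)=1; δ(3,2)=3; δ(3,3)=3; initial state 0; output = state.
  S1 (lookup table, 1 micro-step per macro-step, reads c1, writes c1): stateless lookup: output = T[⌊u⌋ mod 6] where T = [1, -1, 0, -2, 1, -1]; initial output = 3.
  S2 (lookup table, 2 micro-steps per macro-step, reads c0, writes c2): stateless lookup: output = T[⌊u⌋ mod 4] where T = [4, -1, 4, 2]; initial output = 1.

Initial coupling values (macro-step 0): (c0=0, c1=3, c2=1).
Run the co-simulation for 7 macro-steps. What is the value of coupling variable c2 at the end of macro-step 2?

macro 1: S0 reads c1=3 → after 1×micro: 2; S1 reads c1=3 → after 1×micro: -2; S2 reads c0=2 → after 2×micro: 4 ⇒ (c0=2, c1=-2, c2=4)
macro 2: S0 reads c1=-2 → after 1×micro: 0; S1 reads c1=-2 → after 1×micro: 1; S2 reads c0=0 → after 2×micro: 4 ⇒ (c0=0, c1=1, c2=4)
macro 3: S0 reads c1=1 → after 1×micro: 3; S1 reads c1=1 → after 1×micro: -1; S2 reads c0=3 → after 2×micro: 2 ⇒ (c0=3, c1=-1, c2=2)
macro 4: S0 reads c1=-1 → after 1×micro: 3; S1 reads c1=-1 → after 1×micro: -1; S2 reads c0=3 → after 2×micro: 2 ⇒ (c0=3, c1=-1, c2=2)
macro 5: S0 reads c1=-1 → after 1×micro: 3; S1 reads c1=-1 → after 1×micro: -1; S2 reads c0=3 → after 2×micro: 2 ⇒ (c0=3, c1=-1, c2=2)
macro 6: S0 reads c1=-1 → after 1×micro: 3; S1 reads c1=-1 → after 1×micro: -1; S2 reads c0=3 → after 2×micro: 2 ⇒ (c0=3, c1=-1, c2=2)
macro 7: S0 reads c1=-1 → after 1×micro: 3; S1 reads c1=-1 → after 1×micro: -1; S2 reads c0=3 → after 2×micro: 2 ⇒ (c0=3, c1=-1, c2=2)

c2 at macro-step 2 = 4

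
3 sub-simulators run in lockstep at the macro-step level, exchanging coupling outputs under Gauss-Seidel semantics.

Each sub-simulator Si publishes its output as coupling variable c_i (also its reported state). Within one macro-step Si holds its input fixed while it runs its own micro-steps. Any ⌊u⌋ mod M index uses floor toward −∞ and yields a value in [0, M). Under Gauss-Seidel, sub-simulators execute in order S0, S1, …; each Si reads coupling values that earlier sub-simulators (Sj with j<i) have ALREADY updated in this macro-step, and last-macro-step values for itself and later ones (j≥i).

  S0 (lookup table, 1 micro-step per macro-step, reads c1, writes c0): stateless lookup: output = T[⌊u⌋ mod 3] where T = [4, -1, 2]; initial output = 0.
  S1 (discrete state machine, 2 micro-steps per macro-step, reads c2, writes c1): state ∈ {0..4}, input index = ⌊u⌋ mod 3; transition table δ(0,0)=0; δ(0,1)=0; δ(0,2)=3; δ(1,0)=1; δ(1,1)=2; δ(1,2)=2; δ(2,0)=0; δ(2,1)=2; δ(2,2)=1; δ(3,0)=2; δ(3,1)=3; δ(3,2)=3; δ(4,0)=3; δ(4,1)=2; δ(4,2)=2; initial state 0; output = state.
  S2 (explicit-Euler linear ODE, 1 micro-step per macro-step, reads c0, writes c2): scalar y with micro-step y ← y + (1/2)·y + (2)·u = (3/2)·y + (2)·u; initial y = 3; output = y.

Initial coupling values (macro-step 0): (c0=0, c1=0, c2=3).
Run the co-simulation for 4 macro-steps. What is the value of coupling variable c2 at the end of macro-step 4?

macro 1: S0 reads c1=0 → after 1×micro: 4; S1 reads c2=3 → after 2×micro: 0; S2 reads c0=4 → after 1×micro: 25/2 ⇒ (c0=4, c1=0, c2=25/2)
macro 2: S0 reads c1=0 → after 1×micro: 4; S1 reads c2=25/2 → after 2×micro: 0; S2 reads c0=4 → after 1×micro: 107/4 ⇒ (c0=4, c1=0, c2=107/4)
macro 3: S0 reads c1=0 → after 1×micro: 4; S1 reads c2=107/4 → after 2×micro: 3; S2 reads c0=4 → after 1×micro: 385/8 ⇒ (c0=4, c1=3, c2=385/8)
macro 4: S0 reads c1=3 → after 1×micro: 4; S1 reads c2=385/8 → after 2×micro: 0; S2 reads c0=4 → after 1×micro: 1283/16 ⇒ (c0=4, c1=0, c2=1283/16)

c2 at macro-step 4 = 1283/16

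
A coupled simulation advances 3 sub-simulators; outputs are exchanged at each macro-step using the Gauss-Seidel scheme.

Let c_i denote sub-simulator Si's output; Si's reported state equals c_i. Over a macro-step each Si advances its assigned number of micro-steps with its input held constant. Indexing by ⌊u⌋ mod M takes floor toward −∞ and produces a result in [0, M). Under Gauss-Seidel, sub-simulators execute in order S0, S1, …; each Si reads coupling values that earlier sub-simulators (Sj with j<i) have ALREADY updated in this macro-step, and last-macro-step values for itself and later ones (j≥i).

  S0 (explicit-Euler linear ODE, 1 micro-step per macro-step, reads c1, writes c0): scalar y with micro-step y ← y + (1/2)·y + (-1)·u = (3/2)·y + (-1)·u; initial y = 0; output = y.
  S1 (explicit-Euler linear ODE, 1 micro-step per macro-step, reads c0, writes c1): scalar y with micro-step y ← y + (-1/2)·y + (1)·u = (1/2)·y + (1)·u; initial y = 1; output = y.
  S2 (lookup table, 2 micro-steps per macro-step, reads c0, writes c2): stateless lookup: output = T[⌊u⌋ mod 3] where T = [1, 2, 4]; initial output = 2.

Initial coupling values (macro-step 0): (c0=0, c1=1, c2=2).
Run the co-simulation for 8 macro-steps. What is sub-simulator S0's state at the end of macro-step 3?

S0 state at macro-step 3 = -1/4

macro 1: S0 reads c1=1 → after 1×micro: -1; S1 reads c0=-1 → after 1×micro: -1/2; S2 reads c0=-1 → after 2×micro: 4 ⇒ (c0=-1, c1=-1/2, c2=4)
macro 2: S0 reads c1=-1/2 → after 1×micro: -1; S1 reads c0=-1 → after 1×micro: -5/4; S2 reads c0=-1 → after 2×micro: 4 ⇒ (c0=-1, c1=-5/4, c2=4)
macro 3: S0 reads c1=-5/4 → after 1×micro: -1/4; S1 reads c0=-1/4 → after 1×micro: -7/8; S2 reads c0=-1/4 → after 2×micro: 4 ⇒ (c0=-1/4, c1=-7/8, c2=4)
macro 4: S0 reads c1=-7/8 → after 1×micro: 1/2; S1 reads c0=1/2 → after 1×micro: 1/16; S2 reads c0=1/2 → after 2×micro: 1 ⇒ (c0=1/2, c1=1/16, c2=1)
macro 5: S0 reads c1=1/16 → after 1×micro: 11/16; S1 reads c0=11/16 → after 1×micro: 23/32; S2 reads c0=11/16 → after 2×micro: 1 ⇒ (c0=11/16, c1=23/32, c2=1)
macro 6: S0 reads c1=23/32 → after 1×micro: 5/16; S1 reads c0=5/16 → after 1×micro: 43/64; S2 reads c0=5/16 → after 2×micro: 1 ⇒ (c0=5/16, c1=43/64, c2=1)
macro 7: S0 reads c1=43/64 → after 1×micro: -13/64; S1 reads c0=-13/64 → after 1×micro: 17/128; S2 reads c0=-13/64 → after 2×micro: 4 ⇒ (c0=-13/64, c1=17/128, c2=4)
macro 8: S0 reads c1=17/128 → after 1×micro: -7/16; S1 reads c0=-7/16 → after 1×micro: -95/256; S2 reads c0=-7/16 → after 2×micro: 4 ⇒ (c0=-7/16, c1=-95/256, c2=4)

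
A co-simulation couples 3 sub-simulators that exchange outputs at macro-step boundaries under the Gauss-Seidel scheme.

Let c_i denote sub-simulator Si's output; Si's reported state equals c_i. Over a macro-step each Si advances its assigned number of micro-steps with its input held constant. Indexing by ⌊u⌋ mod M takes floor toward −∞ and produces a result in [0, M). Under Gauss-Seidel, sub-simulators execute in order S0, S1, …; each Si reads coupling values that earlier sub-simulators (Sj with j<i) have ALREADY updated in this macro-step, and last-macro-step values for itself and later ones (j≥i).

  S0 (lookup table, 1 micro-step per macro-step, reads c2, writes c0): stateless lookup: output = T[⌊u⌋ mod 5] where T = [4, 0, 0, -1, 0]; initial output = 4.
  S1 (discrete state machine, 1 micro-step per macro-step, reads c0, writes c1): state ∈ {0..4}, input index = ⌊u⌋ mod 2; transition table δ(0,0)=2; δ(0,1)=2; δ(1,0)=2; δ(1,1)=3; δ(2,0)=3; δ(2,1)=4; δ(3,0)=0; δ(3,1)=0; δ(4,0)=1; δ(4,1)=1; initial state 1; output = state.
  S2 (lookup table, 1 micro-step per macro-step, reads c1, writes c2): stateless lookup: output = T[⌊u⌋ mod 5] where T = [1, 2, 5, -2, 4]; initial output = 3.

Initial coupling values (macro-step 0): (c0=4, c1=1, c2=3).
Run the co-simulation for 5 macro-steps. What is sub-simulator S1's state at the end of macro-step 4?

macro 1: S0 reads c2=3 → after 1×micro: -1; S1 reads c0=-1 → after 1×micro: 3; S2 reads c1=3 → after 1×micro: -2 ⇒ (c0=-1, c1=3, c2=-2)
macro 2: S0 reads c2=-2 → after 1×micro: -1; S1 reads c0=-1 → after 1×micro: 0; S2 reads c1=0 → after 1×micro: 1 ⇒ (c0=-1, c1=0, c2=1)
macro 3: S0 reads c2=1 → after 1×micro: 0; S1 reads c0=0 → after 1×micro: 2; S2 reads c1=2 → after 1×micro: 5 ⇒ (c0=0, c1=2, c2=5)
macro 4: S0 reads c2=5 → after 1×micro: 4; S1 reads c0=4 → after 1×micro: 3; S2 reads c1=3 → after 1×micro: -2 ⇒ (c0=4, c1=3, c2=-2)
macro 5: S0 reads c2=-2 → after 1×micro: -1; S1 reads c0=-1 → after 1×micro: 0; S2 reads c1=0 → after 1×micro: 1 ⇒ (c0=-1, c1=0, c2=1)

S1 state at macro-step 4 = 3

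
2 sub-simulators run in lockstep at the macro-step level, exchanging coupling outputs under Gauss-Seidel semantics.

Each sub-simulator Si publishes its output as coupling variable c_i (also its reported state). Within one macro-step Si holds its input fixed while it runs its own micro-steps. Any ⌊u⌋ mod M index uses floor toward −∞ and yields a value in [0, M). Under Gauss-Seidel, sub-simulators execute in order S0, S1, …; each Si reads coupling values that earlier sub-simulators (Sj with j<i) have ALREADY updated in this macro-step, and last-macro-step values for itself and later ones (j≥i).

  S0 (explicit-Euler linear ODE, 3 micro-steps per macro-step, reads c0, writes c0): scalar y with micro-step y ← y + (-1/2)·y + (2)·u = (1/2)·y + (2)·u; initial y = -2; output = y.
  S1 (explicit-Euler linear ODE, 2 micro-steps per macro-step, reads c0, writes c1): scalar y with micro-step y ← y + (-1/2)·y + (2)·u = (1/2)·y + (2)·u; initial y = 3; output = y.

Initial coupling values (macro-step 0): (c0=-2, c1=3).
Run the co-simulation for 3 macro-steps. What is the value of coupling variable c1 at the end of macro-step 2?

c1 at macro-step 2 = -2691/32

macro 1: S0 reads c0=-2 → after 3×micro: -29/4; S1 reads c0=-29/4 → after 2×micro: -21 ⇒ (c0=-29/4, c1=-21)
macro 2: S0 reads c0=-29/4 → after 3×micro: -841/32; S1 reads c0=-841/32 → after 2×micro: -2691/32 ⇒ (c0=-841/32, c1=-2691/32)
macro 3: S0 reads c0=-841/32 → after 3×micro: -24389/256; S1 reads c0=-24389/256 → after 2×micro: -78549/256 ⇒ (c0=-24389/256, c1=-78549/256)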